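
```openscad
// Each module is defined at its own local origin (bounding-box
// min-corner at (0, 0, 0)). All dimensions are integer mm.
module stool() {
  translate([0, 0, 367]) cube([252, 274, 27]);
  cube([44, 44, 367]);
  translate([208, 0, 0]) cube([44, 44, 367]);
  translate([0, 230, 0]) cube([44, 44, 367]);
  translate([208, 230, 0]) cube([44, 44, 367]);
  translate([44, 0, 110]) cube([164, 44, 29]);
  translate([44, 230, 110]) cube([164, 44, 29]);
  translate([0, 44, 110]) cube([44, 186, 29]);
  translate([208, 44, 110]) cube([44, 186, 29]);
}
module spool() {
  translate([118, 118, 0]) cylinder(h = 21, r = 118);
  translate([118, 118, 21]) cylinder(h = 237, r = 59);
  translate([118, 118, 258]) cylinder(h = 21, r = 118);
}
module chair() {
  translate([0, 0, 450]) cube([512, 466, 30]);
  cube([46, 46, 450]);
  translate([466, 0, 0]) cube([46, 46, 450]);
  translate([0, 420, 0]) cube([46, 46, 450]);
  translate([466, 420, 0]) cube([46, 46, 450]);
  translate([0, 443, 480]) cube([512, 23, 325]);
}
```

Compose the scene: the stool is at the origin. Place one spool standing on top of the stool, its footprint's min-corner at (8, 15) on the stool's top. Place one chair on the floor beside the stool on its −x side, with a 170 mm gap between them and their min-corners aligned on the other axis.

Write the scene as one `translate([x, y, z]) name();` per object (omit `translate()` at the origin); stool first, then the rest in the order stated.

stool();
translate([8, 15, 394]) spool();
translate([-682, 0, 0]) chair();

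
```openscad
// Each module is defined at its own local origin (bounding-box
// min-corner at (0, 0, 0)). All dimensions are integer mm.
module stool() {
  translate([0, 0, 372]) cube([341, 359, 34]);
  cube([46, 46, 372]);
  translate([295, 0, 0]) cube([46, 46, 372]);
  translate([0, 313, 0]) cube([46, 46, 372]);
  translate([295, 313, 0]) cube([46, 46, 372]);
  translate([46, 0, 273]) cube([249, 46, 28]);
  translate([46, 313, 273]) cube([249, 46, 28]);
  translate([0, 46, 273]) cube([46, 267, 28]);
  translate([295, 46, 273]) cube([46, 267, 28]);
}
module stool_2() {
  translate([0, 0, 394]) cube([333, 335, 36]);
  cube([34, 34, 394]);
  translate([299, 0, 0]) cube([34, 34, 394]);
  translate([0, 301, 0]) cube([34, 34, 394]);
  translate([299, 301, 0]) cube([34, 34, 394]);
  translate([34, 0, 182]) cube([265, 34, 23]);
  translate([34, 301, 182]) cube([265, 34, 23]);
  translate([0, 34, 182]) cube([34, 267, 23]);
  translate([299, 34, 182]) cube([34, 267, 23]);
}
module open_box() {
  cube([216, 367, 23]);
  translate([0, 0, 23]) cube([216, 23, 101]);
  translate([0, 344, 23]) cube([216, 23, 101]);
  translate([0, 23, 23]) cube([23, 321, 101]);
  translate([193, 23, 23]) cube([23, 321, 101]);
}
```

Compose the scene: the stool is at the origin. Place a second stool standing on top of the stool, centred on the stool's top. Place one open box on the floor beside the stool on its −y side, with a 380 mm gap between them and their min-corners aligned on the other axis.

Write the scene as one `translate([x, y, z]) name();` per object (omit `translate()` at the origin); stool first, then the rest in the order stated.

stool();
translate([4, 12, 406]) stool_2();
translate([0, -747, 0]) open_box();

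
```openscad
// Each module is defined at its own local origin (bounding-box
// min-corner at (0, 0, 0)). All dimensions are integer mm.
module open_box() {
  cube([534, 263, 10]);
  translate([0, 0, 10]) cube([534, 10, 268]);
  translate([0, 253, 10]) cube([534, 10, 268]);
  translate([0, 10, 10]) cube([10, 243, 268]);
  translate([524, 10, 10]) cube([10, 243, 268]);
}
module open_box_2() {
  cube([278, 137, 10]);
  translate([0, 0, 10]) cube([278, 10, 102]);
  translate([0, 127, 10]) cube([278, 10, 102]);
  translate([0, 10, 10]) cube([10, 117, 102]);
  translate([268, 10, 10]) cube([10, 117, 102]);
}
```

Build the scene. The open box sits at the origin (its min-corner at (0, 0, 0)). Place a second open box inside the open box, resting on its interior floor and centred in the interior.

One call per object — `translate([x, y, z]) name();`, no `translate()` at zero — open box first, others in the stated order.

open_box();
translate([128, 63, 10]) open_box_2();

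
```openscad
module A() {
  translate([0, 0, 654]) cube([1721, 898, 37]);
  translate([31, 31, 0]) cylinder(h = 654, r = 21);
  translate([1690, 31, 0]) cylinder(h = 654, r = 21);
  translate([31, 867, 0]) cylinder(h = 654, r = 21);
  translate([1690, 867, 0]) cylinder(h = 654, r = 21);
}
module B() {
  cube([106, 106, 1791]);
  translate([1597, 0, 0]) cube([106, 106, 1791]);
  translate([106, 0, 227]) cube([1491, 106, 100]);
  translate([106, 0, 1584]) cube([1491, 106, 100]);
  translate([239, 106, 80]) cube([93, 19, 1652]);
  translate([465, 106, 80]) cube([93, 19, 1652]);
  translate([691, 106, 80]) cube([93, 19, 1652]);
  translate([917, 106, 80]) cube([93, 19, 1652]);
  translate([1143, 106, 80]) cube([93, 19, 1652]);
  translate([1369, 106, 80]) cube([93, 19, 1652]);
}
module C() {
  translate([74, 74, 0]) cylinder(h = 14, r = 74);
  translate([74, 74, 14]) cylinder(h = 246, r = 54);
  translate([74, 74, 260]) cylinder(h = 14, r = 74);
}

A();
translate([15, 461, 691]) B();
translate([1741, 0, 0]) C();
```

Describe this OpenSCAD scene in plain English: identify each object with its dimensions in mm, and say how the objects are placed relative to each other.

A is a rectangular dining table. The top is 1721×898×37 mm with its upper surface at z = 691 mm. It stands on four round legs of 42 mm diameter, each leg's bounding box inset 10 mm from the nearest pair of top edges, running from the floor to the underside of the top.

B is a fence section. Two 106×106 mm posts, 1791 mm tall, stand on the floor with a clear span of 1491 mm between their inner faces. Two horizontal rails of 106×100 mm section span the gap between the posts with their undersides at z = 227 mm and z = 1584 mm, flush with the posts' −y face. 6 pickets, each 93 mm wide, 19 mm thick and 1652 mm tall, are fixed to the +y face of the rails with their bottoms at z = 80 mm, evenly spaced across the span with equal gaps (rounded down to the nearest mm) at the −x end and between each pair — any rounding remainder accumulates at the +x end.

C is a spool: two coaxial disc flanges of radius 74 mm and thickness 14 mm, joined by a core cylinder of radius 54 mm and height 246 mm. The lower flange rests on z = 0 and the three cylinders share a vertical axis.

The fence section is on top of the table. The spool is on the floor beside the table on its +x side.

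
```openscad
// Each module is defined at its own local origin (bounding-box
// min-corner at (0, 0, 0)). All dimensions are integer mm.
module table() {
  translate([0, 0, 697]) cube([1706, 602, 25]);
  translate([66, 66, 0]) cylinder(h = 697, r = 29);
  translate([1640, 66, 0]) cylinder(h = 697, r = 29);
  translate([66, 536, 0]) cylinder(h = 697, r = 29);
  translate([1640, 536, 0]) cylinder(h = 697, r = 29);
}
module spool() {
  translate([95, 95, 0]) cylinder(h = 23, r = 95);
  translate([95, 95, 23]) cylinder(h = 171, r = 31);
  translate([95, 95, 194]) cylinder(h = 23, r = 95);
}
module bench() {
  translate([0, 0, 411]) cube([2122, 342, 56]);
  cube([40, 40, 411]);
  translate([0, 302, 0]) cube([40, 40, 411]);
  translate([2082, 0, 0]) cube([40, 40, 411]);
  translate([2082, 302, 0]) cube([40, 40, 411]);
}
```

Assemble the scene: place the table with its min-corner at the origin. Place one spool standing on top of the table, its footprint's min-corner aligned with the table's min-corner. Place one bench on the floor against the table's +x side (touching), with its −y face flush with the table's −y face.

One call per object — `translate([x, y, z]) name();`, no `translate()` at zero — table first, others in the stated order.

table();
translate([0, 0, 722]) spool();
translate([1706, 0, 0]) bench();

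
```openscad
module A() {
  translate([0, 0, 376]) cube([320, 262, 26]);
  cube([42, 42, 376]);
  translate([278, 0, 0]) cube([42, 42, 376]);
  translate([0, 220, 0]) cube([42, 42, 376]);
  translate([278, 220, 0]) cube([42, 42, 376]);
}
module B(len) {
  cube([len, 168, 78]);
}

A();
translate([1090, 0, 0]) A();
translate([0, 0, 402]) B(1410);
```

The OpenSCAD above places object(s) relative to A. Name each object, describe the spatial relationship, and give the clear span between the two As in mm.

A is a stool. B is a beam. A beam spans the tops of two stools. The clear span between the two stools is 770 mm.

Second stool starts at x = 1090; first ends at x = 320; clear span = 1090 − 320 = 770 mm.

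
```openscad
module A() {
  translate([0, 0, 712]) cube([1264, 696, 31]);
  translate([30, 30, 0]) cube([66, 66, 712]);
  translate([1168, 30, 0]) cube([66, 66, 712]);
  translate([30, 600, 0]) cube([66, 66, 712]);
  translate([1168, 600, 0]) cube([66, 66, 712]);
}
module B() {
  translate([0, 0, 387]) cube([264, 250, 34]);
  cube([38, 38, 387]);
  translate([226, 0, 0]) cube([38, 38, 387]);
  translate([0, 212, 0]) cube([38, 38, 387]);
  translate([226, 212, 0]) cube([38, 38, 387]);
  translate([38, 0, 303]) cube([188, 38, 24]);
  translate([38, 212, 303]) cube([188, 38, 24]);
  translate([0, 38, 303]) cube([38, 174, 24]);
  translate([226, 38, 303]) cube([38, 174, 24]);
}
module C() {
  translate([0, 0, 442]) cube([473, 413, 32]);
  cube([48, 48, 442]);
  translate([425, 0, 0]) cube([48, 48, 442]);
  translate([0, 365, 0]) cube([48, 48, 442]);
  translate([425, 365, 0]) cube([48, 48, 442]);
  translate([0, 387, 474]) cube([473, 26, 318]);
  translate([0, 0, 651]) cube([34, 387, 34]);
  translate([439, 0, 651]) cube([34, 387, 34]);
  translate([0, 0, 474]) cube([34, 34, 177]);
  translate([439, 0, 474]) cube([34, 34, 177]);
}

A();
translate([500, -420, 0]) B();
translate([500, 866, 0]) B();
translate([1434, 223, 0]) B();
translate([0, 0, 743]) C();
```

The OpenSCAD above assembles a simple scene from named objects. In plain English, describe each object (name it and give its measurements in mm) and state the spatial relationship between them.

A is a table with a 1264×696 mm rectangular top, 31 mm thick, top surface at z = 743 mm, supported by four 66×66 mm square legs, each inset 30 mm from the nearest pair of top edges, running from the floor.

B is a four-legged stool. The seat is a 264×250×34 mm slab whose top surface is at z = 421 mm; four square legs, each 38×38 mm in cross-section, run from the floor (z = 0) to the underside of the seat, each flush with a corner of the seat. Four stretchers, 38 mm wide and 24 mm tall, connect adjacent legs with their undersides at z = 303 mm, each running between the inner faces of the legs it joins and aligned with the legs' outer faces on the other axis.

C is a chair. The seat is a 473×413×32 mm slab with its top at z = 474 mm, on four 48×48 mm corner legs (flush with the seat edges, standing on z = 0). A flat backrest 26 mm thick, 318 mm tall, spans the full seat width and rises from the seat top along its +y edge, rear face flush with the rear of the seat. Two armrests of 34×34 mm section run along each side from the seat's front edge to the front of the backrest, top faces 211 mm above the seat top and outer faces flush with the seat's x-edges; a 34×34 mm post under the front of each armrest stands on the seat at the front corner.

Three stools sit around the table at the −y, +y, +x sides. The chair is on top of the table.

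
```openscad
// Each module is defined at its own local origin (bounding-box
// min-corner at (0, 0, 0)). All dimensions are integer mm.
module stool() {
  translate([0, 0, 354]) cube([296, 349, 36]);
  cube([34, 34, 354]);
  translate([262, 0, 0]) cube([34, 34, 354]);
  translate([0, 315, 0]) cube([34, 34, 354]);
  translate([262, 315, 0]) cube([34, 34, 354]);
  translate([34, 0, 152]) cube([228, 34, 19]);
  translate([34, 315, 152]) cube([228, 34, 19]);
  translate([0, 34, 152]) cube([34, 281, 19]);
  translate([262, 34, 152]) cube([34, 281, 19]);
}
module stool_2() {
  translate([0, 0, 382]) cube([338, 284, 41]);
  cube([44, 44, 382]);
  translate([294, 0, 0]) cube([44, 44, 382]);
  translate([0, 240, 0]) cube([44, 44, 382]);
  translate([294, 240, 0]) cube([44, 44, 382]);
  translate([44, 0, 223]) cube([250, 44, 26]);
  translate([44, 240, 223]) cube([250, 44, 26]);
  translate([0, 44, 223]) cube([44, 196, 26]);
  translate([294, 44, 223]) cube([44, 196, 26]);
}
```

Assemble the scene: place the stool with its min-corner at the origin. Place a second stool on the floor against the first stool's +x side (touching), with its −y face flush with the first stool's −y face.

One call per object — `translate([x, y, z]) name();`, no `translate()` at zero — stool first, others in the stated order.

stool();
translate([296, 0, 0]) stool_2();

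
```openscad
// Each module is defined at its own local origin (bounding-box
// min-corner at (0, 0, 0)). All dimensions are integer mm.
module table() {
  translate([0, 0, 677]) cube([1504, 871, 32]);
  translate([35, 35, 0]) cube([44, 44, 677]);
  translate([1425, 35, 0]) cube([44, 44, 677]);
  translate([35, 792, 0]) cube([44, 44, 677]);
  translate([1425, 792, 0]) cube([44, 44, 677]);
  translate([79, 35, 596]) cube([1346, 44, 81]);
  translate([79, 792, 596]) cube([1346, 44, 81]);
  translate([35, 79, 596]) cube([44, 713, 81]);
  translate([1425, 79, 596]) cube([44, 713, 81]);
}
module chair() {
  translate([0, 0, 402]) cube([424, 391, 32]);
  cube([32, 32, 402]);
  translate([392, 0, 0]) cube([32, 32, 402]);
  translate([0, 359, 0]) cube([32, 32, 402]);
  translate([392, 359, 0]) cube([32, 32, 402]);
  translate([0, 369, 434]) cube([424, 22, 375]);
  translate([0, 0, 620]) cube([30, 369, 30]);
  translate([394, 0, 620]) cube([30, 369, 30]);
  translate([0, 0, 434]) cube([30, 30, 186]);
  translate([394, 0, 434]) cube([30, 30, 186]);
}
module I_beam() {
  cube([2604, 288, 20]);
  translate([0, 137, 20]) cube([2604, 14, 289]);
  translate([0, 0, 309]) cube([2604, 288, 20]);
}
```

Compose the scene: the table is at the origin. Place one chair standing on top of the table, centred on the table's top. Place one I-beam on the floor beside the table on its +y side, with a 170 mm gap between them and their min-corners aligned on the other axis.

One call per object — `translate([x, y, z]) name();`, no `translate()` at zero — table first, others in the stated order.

table();
translate([540, 240, 709]) chair();
translate([0, 1041, 0]) I_beam();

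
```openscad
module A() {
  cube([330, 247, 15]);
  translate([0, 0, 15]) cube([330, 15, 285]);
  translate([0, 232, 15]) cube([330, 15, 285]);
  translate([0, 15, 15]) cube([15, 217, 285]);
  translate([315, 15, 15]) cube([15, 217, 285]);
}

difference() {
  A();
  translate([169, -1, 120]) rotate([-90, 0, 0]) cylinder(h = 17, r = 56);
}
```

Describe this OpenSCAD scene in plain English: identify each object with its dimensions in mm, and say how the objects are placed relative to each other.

A is an open-topped rectangular box: outside dimensions 330×247×300 mm, with a uniform wall and base thickness of 15 mm. The base is a full 330×247 slab on the floor; four walls sit on top of the base. The front and back walls (the −y and +y sides) span the full width; the two side walls fit between them.

The open box has a circular hole of radius 56 mm through its front wall, centred at (x = 169, z = 120).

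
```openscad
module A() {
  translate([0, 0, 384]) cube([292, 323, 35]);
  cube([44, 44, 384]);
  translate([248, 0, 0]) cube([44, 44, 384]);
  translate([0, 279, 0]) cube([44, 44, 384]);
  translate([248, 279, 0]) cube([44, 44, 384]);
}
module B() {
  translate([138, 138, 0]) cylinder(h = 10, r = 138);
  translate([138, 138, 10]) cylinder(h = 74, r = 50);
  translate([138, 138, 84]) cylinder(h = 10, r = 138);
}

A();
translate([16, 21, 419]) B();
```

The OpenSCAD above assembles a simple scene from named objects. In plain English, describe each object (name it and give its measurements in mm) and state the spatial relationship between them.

A is a simple wooden stool: a rectangular seat 292 mm (x) by 323 mm (y), 35 mm thick, top face at z = 419 mm, on four square legs, each 44×44 mm in cross-section. The legs rest on z = 0, each flush with a corner of the seat.

B is a spool: two coaxial disc flanges of radius 138 mm and thickness 10 mm, joined by a core cylinder of radius 50 mm and height 74 mm. The lower flange rests on z = 0 and the three cylinders share a vertical axis.

The spool is on top of the stool.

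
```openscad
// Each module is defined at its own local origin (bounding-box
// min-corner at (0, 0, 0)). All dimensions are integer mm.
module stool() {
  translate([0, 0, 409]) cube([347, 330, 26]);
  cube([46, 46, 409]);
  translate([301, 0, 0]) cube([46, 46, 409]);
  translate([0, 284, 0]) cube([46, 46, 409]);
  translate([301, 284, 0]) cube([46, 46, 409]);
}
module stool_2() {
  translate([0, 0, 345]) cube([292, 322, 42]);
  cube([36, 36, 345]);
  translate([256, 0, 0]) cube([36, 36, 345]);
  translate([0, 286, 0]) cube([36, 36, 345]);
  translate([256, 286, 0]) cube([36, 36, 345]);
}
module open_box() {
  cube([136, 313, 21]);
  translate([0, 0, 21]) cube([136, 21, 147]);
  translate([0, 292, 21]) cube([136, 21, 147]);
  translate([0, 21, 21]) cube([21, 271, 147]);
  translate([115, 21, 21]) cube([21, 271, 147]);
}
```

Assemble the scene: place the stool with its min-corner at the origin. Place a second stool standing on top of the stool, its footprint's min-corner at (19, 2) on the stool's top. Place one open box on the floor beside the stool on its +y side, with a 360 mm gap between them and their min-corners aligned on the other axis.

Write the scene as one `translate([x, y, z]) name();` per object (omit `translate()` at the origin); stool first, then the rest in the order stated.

stool();
translate([19, 2, 435]) stool_2();
translate([0, 690, 0]) open_box();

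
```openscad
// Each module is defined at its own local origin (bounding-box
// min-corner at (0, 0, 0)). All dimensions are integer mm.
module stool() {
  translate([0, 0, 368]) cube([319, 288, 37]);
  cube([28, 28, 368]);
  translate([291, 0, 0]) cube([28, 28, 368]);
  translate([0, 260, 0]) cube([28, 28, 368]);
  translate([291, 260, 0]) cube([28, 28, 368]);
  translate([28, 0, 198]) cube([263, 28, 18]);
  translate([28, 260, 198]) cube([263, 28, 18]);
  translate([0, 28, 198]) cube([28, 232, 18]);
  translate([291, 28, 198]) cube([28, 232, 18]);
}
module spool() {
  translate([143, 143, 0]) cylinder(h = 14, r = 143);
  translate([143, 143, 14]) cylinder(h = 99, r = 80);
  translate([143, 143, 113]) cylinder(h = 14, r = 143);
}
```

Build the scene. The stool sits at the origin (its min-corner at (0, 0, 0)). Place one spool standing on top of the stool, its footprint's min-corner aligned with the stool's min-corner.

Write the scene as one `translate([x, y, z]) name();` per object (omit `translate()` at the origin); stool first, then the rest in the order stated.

stool();
translate([0, 0, 405]) spool();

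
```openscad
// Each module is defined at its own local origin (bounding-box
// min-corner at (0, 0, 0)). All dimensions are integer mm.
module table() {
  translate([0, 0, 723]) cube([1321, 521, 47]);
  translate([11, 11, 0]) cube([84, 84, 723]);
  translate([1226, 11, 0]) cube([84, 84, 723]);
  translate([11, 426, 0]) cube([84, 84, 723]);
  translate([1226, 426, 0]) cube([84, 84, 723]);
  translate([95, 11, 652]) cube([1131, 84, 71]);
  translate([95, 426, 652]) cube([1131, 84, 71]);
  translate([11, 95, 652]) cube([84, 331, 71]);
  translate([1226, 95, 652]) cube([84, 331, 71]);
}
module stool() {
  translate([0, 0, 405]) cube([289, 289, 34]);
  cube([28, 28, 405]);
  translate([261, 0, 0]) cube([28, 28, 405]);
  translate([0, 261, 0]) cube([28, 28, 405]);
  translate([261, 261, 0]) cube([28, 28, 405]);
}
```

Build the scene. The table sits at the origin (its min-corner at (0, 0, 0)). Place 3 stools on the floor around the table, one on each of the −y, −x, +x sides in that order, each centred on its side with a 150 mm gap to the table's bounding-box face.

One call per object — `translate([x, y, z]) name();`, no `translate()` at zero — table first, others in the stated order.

table();
translate([516, -439, 0]) stool();
translate([-439, 116, 0]) stool();
translate([1471, 116, 0]) stool();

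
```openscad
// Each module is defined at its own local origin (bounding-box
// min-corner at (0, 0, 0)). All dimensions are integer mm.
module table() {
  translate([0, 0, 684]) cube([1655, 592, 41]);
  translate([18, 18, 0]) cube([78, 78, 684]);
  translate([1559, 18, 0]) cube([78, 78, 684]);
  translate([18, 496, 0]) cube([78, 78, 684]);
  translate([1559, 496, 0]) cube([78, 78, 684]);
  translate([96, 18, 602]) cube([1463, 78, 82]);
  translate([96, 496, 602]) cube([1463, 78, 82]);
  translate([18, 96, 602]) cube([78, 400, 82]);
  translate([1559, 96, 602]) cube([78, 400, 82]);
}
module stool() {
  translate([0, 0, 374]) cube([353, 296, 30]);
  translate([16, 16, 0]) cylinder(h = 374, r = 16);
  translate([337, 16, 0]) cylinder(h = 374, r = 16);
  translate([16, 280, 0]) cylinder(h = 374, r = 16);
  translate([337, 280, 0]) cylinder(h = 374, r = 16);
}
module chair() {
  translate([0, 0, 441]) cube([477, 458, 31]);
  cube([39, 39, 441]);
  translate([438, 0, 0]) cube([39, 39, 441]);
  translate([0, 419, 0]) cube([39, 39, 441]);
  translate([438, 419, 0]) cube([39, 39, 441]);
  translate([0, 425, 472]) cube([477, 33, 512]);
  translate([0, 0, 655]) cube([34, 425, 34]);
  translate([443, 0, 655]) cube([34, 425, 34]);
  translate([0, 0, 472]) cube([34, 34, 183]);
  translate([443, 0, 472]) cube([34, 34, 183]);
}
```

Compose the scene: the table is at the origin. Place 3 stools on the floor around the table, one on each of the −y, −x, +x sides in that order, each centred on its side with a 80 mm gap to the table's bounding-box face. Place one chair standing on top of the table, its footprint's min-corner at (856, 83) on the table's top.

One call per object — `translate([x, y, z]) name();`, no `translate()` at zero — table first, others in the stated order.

table();
translate([651, -376, 0]) stool();
translate([-433, 148, 0]) stool();
translate([1735, 148, 0]) stool();
translate([856, 83, 725]) chair();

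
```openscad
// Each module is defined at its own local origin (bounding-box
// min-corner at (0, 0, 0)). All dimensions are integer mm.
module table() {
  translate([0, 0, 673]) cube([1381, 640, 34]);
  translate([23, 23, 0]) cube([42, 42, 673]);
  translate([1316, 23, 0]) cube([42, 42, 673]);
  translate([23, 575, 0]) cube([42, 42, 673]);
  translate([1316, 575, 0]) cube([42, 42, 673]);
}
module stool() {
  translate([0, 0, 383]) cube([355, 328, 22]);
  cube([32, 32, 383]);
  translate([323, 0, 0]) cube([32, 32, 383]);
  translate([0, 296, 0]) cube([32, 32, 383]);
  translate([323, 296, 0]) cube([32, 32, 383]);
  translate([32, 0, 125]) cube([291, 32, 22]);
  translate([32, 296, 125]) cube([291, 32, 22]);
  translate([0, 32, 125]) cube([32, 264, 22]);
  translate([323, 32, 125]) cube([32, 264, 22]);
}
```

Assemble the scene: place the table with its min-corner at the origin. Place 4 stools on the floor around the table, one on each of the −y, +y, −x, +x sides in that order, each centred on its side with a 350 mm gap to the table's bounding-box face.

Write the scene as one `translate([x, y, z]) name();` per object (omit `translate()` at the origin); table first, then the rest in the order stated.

table();
translate([513, -678, 0]) stool();
translate([513, 990, 0]) stool();
translate([-705, 156, 0]) stool();
translate([1731, 156, 0]) stool();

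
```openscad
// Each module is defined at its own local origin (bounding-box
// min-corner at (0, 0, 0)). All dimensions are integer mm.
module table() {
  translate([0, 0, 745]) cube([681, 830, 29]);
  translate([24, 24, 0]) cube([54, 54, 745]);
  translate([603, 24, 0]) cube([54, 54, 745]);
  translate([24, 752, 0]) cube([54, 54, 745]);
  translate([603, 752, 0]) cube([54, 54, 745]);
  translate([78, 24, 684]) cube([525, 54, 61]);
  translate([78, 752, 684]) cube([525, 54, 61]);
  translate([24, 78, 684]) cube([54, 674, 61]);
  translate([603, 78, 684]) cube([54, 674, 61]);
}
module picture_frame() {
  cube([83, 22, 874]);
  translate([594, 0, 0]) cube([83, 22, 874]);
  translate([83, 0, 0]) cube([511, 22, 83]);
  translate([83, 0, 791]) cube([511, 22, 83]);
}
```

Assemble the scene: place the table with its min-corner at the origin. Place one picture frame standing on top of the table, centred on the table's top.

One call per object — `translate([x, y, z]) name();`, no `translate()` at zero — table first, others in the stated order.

table();
translate([2, 404, 774]) picture_frame();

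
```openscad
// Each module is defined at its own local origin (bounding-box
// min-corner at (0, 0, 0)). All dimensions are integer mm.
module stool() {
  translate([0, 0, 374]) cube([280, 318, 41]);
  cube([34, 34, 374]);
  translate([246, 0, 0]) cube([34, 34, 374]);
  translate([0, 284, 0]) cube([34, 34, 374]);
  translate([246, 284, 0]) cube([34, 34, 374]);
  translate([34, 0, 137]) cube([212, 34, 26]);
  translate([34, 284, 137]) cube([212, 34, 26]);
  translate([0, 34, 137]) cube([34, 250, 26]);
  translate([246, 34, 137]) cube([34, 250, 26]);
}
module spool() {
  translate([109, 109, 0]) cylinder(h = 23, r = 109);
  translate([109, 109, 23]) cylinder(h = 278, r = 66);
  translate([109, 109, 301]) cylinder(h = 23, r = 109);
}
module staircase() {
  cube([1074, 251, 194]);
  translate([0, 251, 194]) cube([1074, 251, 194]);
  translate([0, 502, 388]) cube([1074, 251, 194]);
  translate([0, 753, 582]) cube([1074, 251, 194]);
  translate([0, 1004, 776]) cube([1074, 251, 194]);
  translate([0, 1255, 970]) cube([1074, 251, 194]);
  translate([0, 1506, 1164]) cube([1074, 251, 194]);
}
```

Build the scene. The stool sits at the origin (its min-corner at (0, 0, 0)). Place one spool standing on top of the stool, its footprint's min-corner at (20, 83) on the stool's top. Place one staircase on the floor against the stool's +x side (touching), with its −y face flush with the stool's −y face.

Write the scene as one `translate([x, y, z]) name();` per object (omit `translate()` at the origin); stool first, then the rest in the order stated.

stool();
translate([20, 83, 415]) spool();
translate([280, 0, 0]) staircase();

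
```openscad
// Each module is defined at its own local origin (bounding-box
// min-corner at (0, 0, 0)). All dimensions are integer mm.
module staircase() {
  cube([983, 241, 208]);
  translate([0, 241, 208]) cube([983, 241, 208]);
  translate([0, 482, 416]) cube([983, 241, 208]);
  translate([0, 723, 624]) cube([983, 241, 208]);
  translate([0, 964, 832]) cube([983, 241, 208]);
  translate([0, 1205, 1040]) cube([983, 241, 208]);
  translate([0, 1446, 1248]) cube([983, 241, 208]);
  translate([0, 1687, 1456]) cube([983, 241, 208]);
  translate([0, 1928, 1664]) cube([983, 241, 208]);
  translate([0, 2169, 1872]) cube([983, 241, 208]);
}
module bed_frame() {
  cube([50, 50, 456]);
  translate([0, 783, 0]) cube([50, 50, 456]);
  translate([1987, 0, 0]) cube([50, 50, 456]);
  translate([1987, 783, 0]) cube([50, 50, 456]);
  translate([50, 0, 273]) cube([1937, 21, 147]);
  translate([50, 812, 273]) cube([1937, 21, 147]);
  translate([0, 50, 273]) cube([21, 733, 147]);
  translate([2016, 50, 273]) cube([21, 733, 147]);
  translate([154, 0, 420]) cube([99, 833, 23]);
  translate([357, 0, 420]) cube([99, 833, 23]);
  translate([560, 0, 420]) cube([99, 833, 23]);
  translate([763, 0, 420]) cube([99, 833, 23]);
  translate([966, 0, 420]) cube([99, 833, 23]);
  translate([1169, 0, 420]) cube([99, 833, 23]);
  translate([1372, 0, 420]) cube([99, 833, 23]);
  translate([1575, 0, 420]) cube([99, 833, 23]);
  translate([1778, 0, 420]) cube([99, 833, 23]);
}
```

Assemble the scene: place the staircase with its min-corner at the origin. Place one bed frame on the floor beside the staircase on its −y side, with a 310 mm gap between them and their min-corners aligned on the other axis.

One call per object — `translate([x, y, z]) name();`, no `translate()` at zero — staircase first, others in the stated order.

staircase();
translate([0, -1143, 0]) bed_frame();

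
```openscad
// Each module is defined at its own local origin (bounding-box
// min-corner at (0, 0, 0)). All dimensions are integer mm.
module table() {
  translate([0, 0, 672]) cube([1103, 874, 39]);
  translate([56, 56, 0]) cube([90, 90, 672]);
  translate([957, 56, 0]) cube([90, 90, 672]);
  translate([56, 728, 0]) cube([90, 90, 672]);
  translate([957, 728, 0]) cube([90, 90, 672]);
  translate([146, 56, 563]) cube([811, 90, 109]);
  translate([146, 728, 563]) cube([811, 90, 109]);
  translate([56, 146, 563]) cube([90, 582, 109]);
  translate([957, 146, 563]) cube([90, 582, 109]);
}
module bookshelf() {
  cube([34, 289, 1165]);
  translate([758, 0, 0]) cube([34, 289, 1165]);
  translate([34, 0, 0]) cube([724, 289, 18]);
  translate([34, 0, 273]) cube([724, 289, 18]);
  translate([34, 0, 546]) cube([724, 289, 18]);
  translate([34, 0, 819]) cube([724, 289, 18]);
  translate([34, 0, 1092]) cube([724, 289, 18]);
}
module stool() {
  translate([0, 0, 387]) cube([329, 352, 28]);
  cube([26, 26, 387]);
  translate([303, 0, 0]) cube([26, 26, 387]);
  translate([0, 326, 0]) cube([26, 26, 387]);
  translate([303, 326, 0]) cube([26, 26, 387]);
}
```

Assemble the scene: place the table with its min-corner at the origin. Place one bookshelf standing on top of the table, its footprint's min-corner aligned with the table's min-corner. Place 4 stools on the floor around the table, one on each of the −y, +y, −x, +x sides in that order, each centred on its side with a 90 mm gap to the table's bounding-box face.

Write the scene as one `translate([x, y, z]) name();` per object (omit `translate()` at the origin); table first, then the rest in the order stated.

table();
translate([0, 0, 711]) bookshelf();
translate([387, -442, 0]) stool();
translate([387, 964, 0]) stool();
translate([-419, 261, 0]) stool();
translate([1193, 261, 0]) stool();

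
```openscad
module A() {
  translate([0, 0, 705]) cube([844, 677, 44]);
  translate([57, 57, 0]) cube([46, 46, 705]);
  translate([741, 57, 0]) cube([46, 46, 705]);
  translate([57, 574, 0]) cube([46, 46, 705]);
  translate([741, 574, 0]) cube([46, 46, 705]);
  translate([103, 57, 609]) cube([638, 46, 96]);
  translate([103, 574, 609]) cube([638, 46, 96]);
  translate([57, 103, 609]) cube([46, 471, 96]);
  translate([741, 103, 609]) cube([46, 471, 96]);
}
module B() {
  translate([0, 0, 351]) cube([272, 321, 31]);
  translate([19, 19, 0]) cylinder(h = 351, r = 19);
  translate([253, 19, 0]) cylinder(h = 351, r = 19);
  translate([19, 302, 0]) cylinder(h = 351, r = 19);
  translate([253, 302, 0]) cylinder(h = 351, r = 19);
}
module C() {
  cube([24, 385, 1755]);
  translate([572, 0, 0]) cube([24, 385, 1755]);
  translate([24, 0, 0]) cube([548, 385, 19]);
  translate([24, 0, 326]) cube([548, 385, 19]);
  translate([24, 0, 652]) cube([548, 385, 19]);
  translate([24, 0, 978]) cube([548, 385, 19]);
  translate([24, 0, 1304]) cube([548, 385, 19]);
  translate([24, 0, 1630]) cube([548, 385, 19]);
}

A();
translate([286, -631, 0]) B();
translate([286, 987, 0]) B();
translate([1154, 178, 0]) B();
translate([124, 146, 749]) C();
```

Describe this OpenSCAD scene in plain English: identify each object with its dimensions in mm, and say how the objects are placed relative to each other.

A is a table: top 844 mm (x) × 677 mm (y), 44 mm thick, upper face at z = 749 mm, on four 46×46 mm square legs, each inset 57 mm from the nearest pair of top edges, running from z = 0 to the bottom of the top. Four apron rails, 46 mm thick and 96 mm tall, run between adjacent legs with their top edges flush with the underside of the top and their outer faces flush with the legs' outer faces.

B is a four-legged stool. The seat is a 272×321×31 mm slab whose top surface is at z = 382 mm; four round legs, each 38 mm in diameter, run from the floor (z = 0) to the underside of the seat, each leg's axis is inset half a diameter from the nearest pair of seat edges (so the leg's bounding box is flush with the corner).

C is a bookshelf 596 mm wide overall, 385 mm deep and 1755 mm tall. The two sides are 24 mm thick vertical panels. 6 horizontal shelves of 19 mm thickness span between the inner faces of the sides; the lowest shelf sits on the floor and shelves are stacked with a clear vertical gap of 307 mm between each pair.

Three stools sit around the table at the −y, +y, +x sides. The bookshelf is on top of the table, centred.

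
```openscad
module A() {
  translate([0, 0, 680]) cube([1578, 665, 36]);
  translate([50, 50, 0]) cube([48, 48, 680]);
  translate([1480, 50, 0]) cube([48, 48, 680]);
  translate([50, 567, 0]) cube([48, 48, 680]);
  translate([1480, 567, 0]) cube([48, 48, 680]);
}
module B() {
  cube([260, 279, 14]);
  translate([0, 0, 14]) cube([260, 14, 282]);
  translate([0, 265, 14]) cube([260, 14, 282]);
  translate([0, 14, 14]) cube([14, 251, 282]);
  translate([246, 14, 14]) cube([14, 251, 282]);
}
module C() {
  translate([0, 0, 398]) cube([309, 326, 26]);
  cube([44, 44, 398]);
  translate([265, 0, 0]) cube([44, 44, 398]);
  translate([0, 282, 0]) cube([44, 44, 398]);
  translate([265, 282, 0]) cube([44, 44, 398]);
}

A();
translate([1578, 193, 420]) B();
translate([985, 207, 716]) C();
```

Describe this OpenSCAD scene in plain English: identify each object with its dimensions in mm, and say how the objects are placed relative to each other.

A is a table: top 1578 mm (x) × 665 mm (y), 36 mm thick, upper face at z = 716 mm, on four 48×48 mm square legs, each inset 50 mm from the nearest pair of top edges, running from z = 0 to the bottom of the top.

B is an open-topped rectangular box: outside dimensions 260×279×296 mm, with a uniform wall and base thickness of 14 mm. The base is a full 260×279 slab on the floor; four walls sit on top of the base. The front and back walls (the −y and +y sides) span the full width; the two side walls fit between them.

C is a four-legged stool. The seat is 309×326 mm, 26 mm thick, top at z = 424 mm. It stands on four square legs, each 44×44 mm in cross-section, from z = 0 to the seat underside, each flush with a corner of the seat.

The open box is beside the table with their tops flush at z = 716. The stool is on top of the table.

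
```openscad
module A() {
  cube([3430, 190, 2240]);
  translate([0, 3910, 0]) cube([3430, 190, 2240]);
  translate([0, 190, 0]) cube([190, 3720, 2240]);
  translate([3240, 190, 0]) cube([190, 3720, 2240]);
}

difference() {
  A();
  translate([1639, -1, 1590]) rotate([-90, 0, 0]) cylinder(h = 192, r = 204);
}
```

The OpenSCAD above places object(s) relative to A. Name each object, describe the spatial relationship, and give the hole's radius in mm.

The subtracted cylinder has r = 204 mm.

A is a house frame. The house frame has a circular hole through its front wall. The hole's radius is 204 mm.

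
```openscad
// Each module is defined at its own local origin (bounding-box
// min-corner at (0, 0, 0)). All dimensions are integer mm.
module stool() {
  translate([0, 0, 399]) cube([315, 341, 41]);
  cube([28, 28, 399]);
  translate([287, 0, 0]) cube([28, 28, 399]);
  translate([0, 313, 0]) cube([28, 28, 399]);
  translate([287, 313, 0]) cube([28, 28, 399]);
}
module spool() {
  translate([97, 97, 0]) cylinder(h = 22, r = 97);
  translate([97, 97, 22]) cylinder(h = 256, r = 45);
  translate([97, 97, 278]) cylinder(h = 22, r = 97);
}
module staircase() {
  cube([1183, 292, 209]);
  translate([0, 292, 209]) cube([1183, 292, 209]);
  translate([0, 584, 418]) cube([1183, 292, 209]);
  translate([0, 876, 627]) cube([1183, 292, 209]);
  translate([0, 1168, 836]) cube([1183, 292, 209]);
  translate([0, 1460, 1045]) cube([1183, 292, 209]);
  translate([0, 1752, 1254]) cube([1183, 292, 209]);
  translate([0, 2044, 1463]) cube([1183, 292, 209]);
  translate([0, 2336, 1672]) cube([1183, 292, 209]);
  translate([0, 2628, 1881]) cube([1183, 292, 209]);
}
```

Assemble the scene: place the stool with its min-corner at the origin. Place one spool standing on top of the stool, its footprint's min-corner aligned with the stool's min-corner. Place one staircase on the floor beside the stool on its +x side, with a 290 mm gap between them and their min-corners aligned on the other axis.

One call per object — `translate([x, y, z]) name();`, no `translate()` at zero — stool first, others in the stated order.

stool();
translate([0, 0, 440]) spool();
translate([605, 0, 0]) staircase();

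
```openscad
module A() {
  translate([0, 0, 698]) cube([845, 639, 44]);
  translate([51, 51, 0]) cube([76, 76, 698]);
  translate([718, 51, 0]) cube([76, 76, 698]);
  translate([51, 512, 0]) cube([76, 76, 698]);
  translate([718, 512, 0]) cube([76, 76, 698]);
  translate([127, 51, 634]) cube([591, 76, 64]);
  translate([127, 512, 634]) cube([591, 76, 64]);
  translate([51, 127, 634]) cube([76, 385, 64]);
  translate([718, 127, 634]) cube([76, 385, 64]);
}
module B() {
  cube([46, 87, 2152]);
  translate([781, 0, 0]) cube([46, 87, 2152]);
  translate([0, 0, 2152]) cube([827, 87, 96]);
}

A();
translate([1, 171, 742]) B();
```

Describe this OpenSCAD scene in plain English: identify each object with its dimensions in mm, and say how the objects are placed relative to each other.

A is a rectangular dining table. The top is 845×639×44 mm with its upper surface at z = 742 mm. It stands on four 76×76 mm square legs, each inset 51 mm from the nearest pair of top edges, running from the floor to the underside of the top. Four apron rails, 76 mm thick and 64 mm tall, run between adjacent legs with their top edges flush with the underside of the top and their outer faces flush with the legs' outer faces.

B is a rectangular door frame: two vertical jambs of 46×87 mm section, 2152 mm tall, with a clear opening 735 mm wide between their inner faces. A header 96 mm tall and 87 mm deep lies on top of the jambs and spans the full outside width.

The door frame is on top of the table.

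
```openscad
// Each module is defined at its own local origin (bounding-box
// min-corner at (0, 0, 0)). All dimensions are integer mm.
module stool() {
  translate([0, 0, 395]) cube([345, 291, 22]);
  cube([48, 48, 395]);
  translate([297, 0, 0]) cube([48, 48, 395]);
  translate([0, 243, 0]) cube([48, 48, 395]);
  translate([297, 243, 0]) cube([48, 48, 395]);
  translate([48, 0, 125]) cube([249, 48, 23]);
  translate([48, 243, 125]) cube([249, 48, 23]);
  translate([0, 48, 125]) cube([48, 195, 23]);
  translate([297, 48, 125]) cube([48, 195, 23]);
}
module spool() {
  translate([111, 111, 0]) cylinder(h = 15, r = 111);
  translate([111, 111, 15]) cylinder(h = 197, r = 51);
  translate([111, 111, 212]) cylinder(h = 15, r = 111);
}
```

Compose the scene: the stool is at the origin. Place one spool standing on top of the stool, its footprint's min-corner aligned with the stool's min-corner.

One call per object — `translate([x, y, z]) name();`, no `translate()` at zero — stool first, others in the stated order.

stool();
translate([0, 0, 417]) spool();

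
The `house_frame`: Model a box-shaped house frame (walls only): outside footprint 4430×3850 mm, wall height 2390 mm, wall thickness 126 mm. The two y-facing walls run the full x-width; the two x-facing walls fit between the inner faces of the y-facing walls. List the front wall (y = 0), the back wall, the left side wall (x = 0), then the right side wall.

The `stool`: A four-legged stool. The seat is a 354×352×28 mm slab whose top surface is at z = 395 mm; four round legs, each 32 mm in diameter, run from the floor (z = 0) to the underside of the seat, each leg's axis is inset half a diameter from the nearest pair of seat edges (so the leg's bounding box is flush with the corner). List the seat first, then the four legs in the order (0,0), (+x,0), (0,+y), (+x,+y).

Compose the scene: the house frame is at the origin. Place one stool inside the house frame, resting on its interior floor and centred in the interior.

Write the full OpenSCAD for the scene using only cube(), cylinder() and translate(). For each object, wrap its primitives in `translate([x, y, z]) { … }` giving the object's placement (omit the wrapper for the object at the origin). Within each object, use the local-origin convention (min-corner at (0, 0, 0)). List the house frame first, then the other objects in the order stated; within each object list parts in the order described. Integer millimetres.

cube([4430, 126, 2390]);
translate([0, 3724, 0]) cube([4430, 126, 2390]);
translate([0, 126, 0]) cube([126, 3598, 2390]);
translate([4304, 126, 0]) cube([126, 3598, 2390]);
translate([2038, 1749, 0]) {
  translate([0, 0, 367]) cube([354, 352, 28]);
  translate([16, 16, 0]) cylinder(h = 367, r = 16);
  translate([338, 16, 0]) cylinder(h = 367, r = 16);
  translate([16, 336, 0]) cylinder(h = 367, r = 16);
  translate([338, 336, 0]) cylinder(h = 367, r = 16);
}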